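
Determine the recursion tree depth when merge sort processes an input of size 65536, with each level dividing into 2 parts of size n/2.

For divide and conquer with division factor 2:

Problem sizes at each level:
Level 0: 65536
Level 1: 32768
Level 2: 16384
Level 3: 8192
Level 4: 4096
Level 5: 2048
Level 6: 1024
Level 7: 512
Level 8: 256
Level 9: 128
Level 10: 64
Level 11: 32
Level 12: 16
Level 13: 8
Level 14: 4
Level 15: 2
Level 16: 1

The root is level 0 and the size-1 base case is level 16 (the tree spans levels 0 through 16, i.e. 17 levels counting the root), so the depth is the number of divisions: log_2(65536) = 16

The recursion tree depth is log_2(65536) = 16. At each level, the problem size is divided by 2, so it takes 16 divisions to reduce to a base case of size 1. The algorithm makes 2 recursive calls at each level.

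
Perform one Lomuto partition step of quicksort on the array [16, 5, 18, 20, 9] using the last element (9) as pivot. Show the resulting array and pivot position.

Lomuto partition with pivot = 9:

Initial array: [16, 5, 18, 20, 9]

arr[0]=16 > 9: no swap
arr[1]=5 <= 9: swap with position 0, array becomes [5, 16, 18, 20, 9]
arr[2]=18 > 9: no swap
arr[3]=20 > 9: no swap

Place pivot at position 1: [5, 9, 18, 20, 16]
Pivot position: 1

After partitioning with pivot 9, the array becomes [5, 9, 18, 20, 16]. The pivot is placed at index 1. All elements to the left of the pivot are <= 9, and all elements to the right are > 9.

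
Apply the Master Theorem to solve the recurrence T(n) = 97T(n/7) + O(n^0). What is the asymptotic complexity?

Master Theorem for T(n) = 97T(n/7) + O(n^0):

a = 97, b = 7, c = 0
log_b(a) = log_7(97) = 2.3509

Case 1: c = 0 < log_7(97) = 2.3509
T(n) = O(n^(log_7 97))

For T(n) = 97T(n/7) + O(n^0): log_7(97) = 2.3509. This is Case 1 of the Master Theorem (c < log_b(a), work dominated by leaves), giving O(n^(log_7 97)).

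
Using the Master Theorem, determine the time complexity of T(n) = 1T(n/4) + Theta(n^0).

Master Theorem for T(n) = 1T(n/4) + O(n^0):

a = 1, b = 4, c = 0
log_b(a) = log_4(1) = 0.0000

Case 2: c = 0 = log_4(1) = 0.0000
T(n) = O(n^0 log n) = O(log n)

For T(n) = 1T(n/4) + O(n^0): log_4(1) = 0.0000. This is Case 2 of the Master Theorem (c = log_b(a), equal work at all levels), giving O(log n).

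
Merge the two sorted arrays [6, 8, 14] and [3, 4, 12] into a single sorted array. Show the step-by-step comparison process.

Merging process:

Compare 6 vs 3: take 3 from right. Merged: [3]
Compare 6 vs 4: take 4 from right. Merged: [3, 4]
Compare 6 vs 12: take 6 from left. Merged: [3, 4, 6]
Compare 8 vs 12: take 8 from left. Merged: [3, 4, 6, 8]
Compare 14 vs 12: take 12 from right. Merged: [3, 4, 6, 8, 12]
Append remaining from left: [14]. Merged: [3, 4, 6, 8, 12, 14]

Final merged array: [3, 4, 6, 8, 12, 14]
Total comparisons: 5

The merged array is [3, 4, 6, 8, 12, 14], requiring 5 comparisons. The merge step runs in O(n) time where n is the total number of elements.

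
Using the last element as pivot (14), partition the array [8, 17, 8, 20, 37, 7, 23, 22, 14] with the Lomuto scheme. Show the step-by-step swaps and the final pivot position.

Lomuto partition with pivot = 14:

Initial array: [8, 17, 8, 20, 37, 7, 23, 22, 14]

arr[0]=8 <= 14: swap with position 0, array becomes [8, 17, 8, 20, 37, 7, 23, 22, 14]
arr[1]=17 > 14: no swap
arr[2]=8 <= 14: swap with position 1, array becomes [8, 8, 17, 20, 37, 7, 23, 22, 14]
arr[3]=20 > 14: no swap
arr[4]=37 > 14: no swap
arr[5]=7 <= 14: swap with position 2, array becomes [8, 8, 7, 20, 37, 17, 23, 22, 14]
arr[6]=23 > 14: no swap
arr[7]=22 > 14: no swap

Place pivot at position 3: [8, 8, 7, 14, 37, 17, 23, 22, 20]
Pivot position: 3

After partitioning with pivot 14, the array becomes [8, 8, 7, 14, 37, 17, 23, 22, 20]. The pivot is placed at index 3. All elements to the left of the pivot are <= 14, and all elements to the right are > 14.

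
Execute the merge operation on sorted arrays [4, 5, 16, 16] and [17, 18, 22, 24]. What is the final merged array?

Merging process:

Compare 4 vs 17: take 4 from left. Merged: [4]
Compare 5 vs 17: take 5 from left. Merged: [4, 5]
Compare 16 vs 17: take 16 from left. Merged: [4, 5, 16]
Compare 16 vs 17: take 16 from left. Merged: [4, 5, 16, 16]
Append remaining from right: [17, 18, 22, 24]. Merged: [4, 5, 16, 16, 17, 18, 22, 24]

Final merged array: [4, 5, 16, 16, 17, 18, 22, 24]
Total comparisons: 4

The merged array is [4, 5, 16, 16, 17, 18, 22, 24], requiring 4 comparisons. The merge step runs in O(n) time where n is the total number of elements.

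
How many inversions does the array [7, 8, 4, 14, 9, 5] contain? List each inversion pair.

Finding inversions in [7, 8, 4, 14, 9, 5]:

(0, 2): arr[0]=7 > arr[2]=4
(0, 5): arr[0]=7 > arr[5]=5
(1, 2): arr[1]=8 > arr[2]=4
(1, 5): arr[1]=8 > arr[5]=5
(3, 4): arr[3]=14 > arr[4]=9
(3, 5): arr[3]=14 > arr[5]=5
(4, 5): arr[4]=9 > arr[5]=5

Total inversions: 7

The array has 7 inversion(s): (0,2), (0,5), (1,2), (1,5), (3,4), (3,5), (4,5). Each pair (i,j) satisfies i < j and arr[i] > arr[j].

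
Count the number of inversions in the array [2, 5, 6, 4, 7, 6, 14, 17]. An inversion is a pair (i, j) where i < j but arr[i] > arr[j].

Finding inversions in [2, 5, 6, 4, 7, 6, 14, 17]:

(1, 3): arr[1]=5 > arr[3]=4
(2, 3): arr[2]=6 > arr[3]=4
(4, 5): arr[4]=7 > arr[5]=6

Total inversions: 3

The array has 3 inversion(s): (1,3), (2,3), (4,5). Each pair (i,j) satisfies i < j and arr[i] > arr[j].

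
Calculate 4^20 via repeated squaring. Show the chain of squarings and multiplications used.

Computing 4^20 by squaring (build up from 4^1; each line after the first costs one multiplication):

4^1 = 4
4^2 = (4^1)^2 = 4^2 = 16
4^4 = (4^2)^2 = 16^2 = 256
4^5 = 4 * 4^4 = 4 * 256 = 1024
4^10 = (4^5)^2 = 1024^2 = 1048576
4^20 = (4^10)^2 = 1048576^2 = 1099511627776

Result: 1099511627776
Multiplications needed: 5 (5 lines after 4^1)

4^20 = 1099511627776. Using exponentiation by squaring, this requires 5 multiplications. The key idea: if the exponent is even, square the half-power; if odd, multiply by the base once.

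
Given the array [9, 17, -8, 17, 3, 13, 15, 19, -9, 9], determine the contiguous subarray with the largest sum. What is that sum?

Using Kadane's algorithm on [9, 17, -8, 17, 3, 13, 15, 19, -9, 9]:

Scanning through the array:
Position 1 (value 17): max_ending_here = 26, max_so_far = 26
Position 2 (value -8): max_ending_here = 18, max_so_far = 26
Position 3 (value 17): max_ending_here = 35, max_so_far = 35
Position 4 (value 3): max_ending_here = 38, max_so_far = 38
Position 5 (value 13): max_ending_here = 51, max_so_far = 51
Position 6 (value 15): max_ending_here = 66, max_so_far = 66
Position 7 (value 19): max_ending_here = 85, max_so_far = 85
Position 8 (value -9): max_ending_here = 76, max_so_far = 85
Position 9 (value 9): max_ending_here = 85, max_so_far = 85

Maximum subarray: [9, 17, -8, 17, 3, 13, 15, 19]
Maximum sum: 85

The maximum subarray is [9, 17, -8, 17, 3, 13, 15, 19] with sum 85. This subarray runs from index 0 to index 7.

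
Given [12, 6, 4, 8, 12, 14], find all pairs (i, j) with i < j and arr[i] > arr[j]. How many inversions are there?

Finding inversions in [12, 6, 4, 8, 12, 14]:

(0, 1): arr[0]=12 > arr[1]=6
(0, 2): arr[0]=12 > arr[2]=4
(0, 3): arr[0]=12 > arr[3]=8
(1, 2): arr[1]=6 > arr[2]=4

Total inversions: 4

The array has 4 inversion(s): (0,1), (0,2), (0,3), (1,2). Each pair (i,j) satisfies i < j and arr[i] > arr[j].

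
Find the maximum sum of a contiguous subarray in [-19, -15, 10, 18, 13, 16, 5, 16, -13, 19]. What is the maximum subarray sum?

Using Kadane's algorithm on [-19, -15, 10, 18, 13, 16, 5, 16, -13, 19]:

Scanning through the array:
Position 1 (value -15): max_ending_here = -15, max_so_far = -15
Position 2 (value 10): max_ending_here = 10, max_so_far = 10
Position 3 (value 18): max_ending_here = 28, max_so_far = 28
Position 4 (value 13): max_ending_here = 41, max_so_far = 41
Position 5 (value 16): max_ending_here = 57, max_so_far = 57
Position 6 (value 5): max_ending_here = 62, max_so_far = 62
Position 7 (value 16): max_ending_here = 78, max_so_far = 78
Position 8 (value -13): max_ending_here = 65, max_so_far = 78
Position 9 (value 19): max_ending_here = 84, max_so_far = 84

Maximum subarray: [10, 18, 13, 16, 5, 16, -13, 19]
Maximum sum: 84

The maximum subarray is [10, 18, 13, 16, 5, 16, -13, 19] with sum 84. This subarray runs from index 2 to index 9.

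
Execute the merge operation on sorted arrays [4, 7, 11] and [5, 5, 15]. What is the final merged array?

Merging process:

Compare 4 vs 5: take 4 from left. Merged: [4]
Compare 7 vs 5: take 5 from right. Merged: [4, 5]
Compare 7 vs 5: take 5 from right. Merged: [4, 5, 5]
Compare 7 vs 15: take 7 from left. Merged: [4, 5, 5, 7]
Compare 11 vs 15: take 11 from left. Merged: [4, 5, 5, 7, 11]
Append remaining from right: [15]. Merged: [4, 5, 5, 7, 11, 15]

Final merged array: [4, 5, 5, 7, 11, 15]
Total comparisons: 5

The merged array is [4, 5, 5, 7, 11, 15], requiring 5 comparisons. The merge step runs in O(n) time where n is the total number of elements.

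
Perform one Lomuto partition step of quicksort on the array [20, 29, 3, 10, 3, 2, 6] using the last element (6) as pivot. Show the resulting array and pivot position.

Lomuto partition with pivot = 6:

Initial array: [20, 29, 3, 10, 3, 2, 6]

arr[0]=20 > 6: no swap
arr[1]=29 > 6: no swap
arr[2]=3 <= 6: swap with position 0, array becomes [3, 29, 20, 10, 3, 2, 6]
arr[3]=10 > 6: no swap
arr[4]=3 <= 6: swap with position 1, array becomes [3, 3, 20, 10, 29, 2, 6]
arr[5]=2 <= 6: swap with position 2, array becomes [3, 3, 2, 10, 29, 20, 6]

Place pivot at position 3: [3, 3, 2, 6, 29, 20, 10]
Pivot position: 3

After partitioning with pivot 6, the array becomes [3, 3, 2, 6, 29, 20, 10]. The pivot is placed at index 3. All elements to the left of the pivot are <= 6, and all elements to the right are > 6.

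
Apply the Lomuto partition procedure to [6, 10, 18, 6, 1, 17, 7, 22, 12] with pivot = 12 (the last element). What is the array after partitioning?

Lomuto partition with pivot = 12:

Initial array: [6, 10, 18, 6, 1, 17, 7, 22, 12]

arr[0]=6 <= 12: swap with position 0, array becomes [6, 10, 18, 6, 1, 17, 7, 22, 12]
arr[1]=10 <= 12: swap with position 1, array becomes [6, 10, 18, 6, 1, 17, 7, 22, 12]
arr[2]=18 > 12: no swap
arr[3]=6 <= 12: swap with position 2, array becomes [6, 10, 6, 18, 1, 17, 7, 22, 12]
arr[4]=1 <= 12: swap with position 3, array becomes [6, 10, 6, 1, 18, 17, 7, 22, 12]
arr[5]=17 > 12: no swap
arr[6]=7 <= 12: swap with position 4, array becomes [6, 10, 6, 1, 7, 17, 18, 22, 12]
arr[7]=22 > 12: no swap

Place pivot at position 5: [6, 10, 6, 1, 7, 12, 18, 22, 17]
Pivot position: 5

After partitioning with pivot 12, the array becomes [6, 10, 6, 1, 7, 12, 18, 22, 17]. The pivot is placed at index 5. All elements to the left of the pivot are <= 12, and all elements to the right are > 12.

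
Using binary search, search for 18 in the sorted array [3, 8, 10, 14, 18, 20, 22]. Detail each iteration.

Binary search for 18 in [3, 8, 10, 14, 18, 20, 22]:

lo=0, hi=6, mid=3, arr[mid]=14 -> 14 < 18, search right half
lo=4, hi=6, mid=5, arr[mid]=20 -> 20 > 18, search left half
lo=4, hi=4, mid=4, arr[mid]=18 -> Found target at index 4!

Binary search finds 18 at index 4 after 3 comparisons. The search repeatedly halves the search space by comparing with the middle element.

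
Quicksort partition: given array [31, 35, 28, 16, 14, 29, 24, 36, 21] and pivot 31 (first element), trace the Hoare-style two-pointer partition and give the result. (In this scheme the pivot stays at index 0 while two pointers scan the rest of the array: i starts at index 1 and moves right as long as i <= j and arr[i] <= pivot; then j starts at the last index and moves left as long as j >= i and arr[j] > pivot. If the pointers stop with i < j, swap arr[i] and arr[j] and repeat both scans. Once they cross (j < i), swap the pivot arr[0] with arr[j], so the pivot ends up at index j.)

Hoare-style two-pointer partition with pivot = 31:

Initial array: [31, 35, 28, 16, 14, 29, 24, 36, 21]

Pointers start at i = 1, j = 8.
i stops at index 1 (arr[1]=35 > 31), j stops at index 8 (arr[8]=21 <= 31): swap arr[1] and arr[8], array becomes [31, 21, 28, 16, 14, 29, 24, 36, 35]
i ends at 7, j ends at 6: the pointers have crossed (j < i), so scanning stops.

Swap pivot arr[0] with arr[6] to place pivot at position 6: [24, 21, 28, 16, 14, 29, 31, 36, 35]
Pivot position: 6

After partitioning with pivot 31, the array becomes [24, 21, 28, 16, 14, 29, 31, 36, 35]. The pivot is placed at index 6. All elements to the left of the pivot are <= 31, and all elements to the right are > 31.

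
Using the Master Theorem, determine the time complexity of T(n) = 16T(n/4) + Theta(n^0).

Master Theorem for T(n) = 16T(n/4) + O(n^0):

a = 16, b = 4, c = 0
log_b(a) = log_4(16) = 2.0000

Case 1: c = 0 < log_4(16) = 2.0000
T(n) = O(n^(log_4 16)) = O(n^2)

For T(n) = 16T(n/4) + O(n^0): log_4(16) = 2.0000. This is Case 1 of the Master Theorem (c < log_b(a), work dominated by leaves), giving O(n^2).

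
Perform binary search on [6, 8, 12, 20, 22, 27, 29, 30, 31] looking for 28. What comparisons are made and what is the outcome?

Binary search for 28 in [6, 8, 12, 20, 22, 27, 29, 30, 31]:

lo=0, hi=8, mid=4, arr[mid]=22 -> 22 < 28, search right half
lo=5, hi=8, mid=6, arr[mid]=29 -> 29 > 28, search left half
lo=5, hi=5, mid=5, arr[mid]=27 -> 27 < 28, search right half
lo=6 > hi=5, target 28 not found

Binary search determines that 28 is not in the array after 3 comparisons. The search space was exhausted without finding the target.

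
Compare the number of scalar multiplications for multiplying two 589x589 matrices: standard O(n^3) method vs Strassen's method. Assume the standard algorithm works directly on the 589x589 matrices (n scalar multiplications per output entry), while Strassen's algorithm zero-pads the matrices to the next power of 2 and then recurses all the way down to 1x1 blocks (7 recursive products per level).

Matrix multiplication for 589x589 matrices:

Strassen's algorithm requires power-of-2 dimensions. Pad 589x589 to 1024x1024 (next power of 2).

Standard algorithm: 589^3 = 204336469 multiplications
Strassen's algorithm: 7^(log2(1024)) = 7^10 = 282475249 multiplications
Difference: 204336469 - 282475249 = -78138780 (Strassen uses MORE here due to padding overhead — for small or just-over-power-of-2 n, padding can outweigh the per-level savings)

Standard: 204336469 multiplications (589^3). Strassen: 282475249 multiplications (7^10, after padding to 1024x1024). Strassen reduces 8 recursive multiplications to 7 at each level.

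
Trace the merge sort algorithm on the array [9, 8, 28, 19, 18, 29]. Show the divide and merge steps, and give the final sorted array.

Merge sort trace:

Split: [9, 8, 28, 19, 18, 29] -> [9, 8, 28] and [19, 18, 29]
  Split: [9, 8, 28] -> [9] and [8, 28]
    Split: [8, 28] -> [8] and [28]
    Merge: [8] + [28] -> [8, 28]
  Merge: [9] + [8, 28] -> [8, 9, 28]
  Split: [19, 18, 29] -> [19] and [18, 29]
    Split: [18, 29] -> [18] and [29]
    Merge: [18] + [29] -> [18, 29]
  Merge: [19] + [18, 29] -> [18, 19, 29]
Merge: [8, 9, 28] + [18, 19, 29] -> [8, 9, 18, 19, 28, 29]

Final sorted array: [8, 9, 18, 19, 28, 29]

The merge sort proceeds by recursively splitting the array and merging sorted halves.
After all merges, the sorted array is [8, 9, 18, 19, 28, 29].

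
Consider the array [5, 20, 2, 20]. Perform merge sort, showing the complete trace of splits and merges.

Merge sort trace:

Split: [5, 20, 2, 20] -> [5, 20] and [2, 20]
  Split: [5, 20] -> [5] and [20]
  Merge: [5] + [20] -> [5, 20]
  Split: [2, 20] -> [2] and [20]
  Merge: [2] + [20] -> [2, 20]
Merge: [5, 20] + [2, 20] -> [2, 5, 20, 20]

Final sorted array: [2, 5, 20, 20]

The merge sort proceeds by recursively splitting the array and merging sorted halves.
After all merges, the sorted array is [2, 5, 20, 20].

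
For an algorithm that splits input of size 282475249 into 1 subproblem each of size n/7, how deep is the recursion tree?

For divide and conquer with division factor 7:

Problem sizes at each level:
Level 0: 282475249
Level 1: 40353607
Level 2: 5764801
Level 3: 823543
Level 4: 117649
Level 5: 16807
Level 6: 2401
Level 7: 343
Level 8: 49
Level 9: 7
Level 10: 1

The root is level 0 and the size-1 base case is level 10 (the tree spans levels 0 through 10, i.e. 11 levels counting the root), so the depth is the number of divisions: log_7(282475249) = 10

The recursion tree depth is log_7(282475249) = 10. At each level, the problem size is divided by 7, so it takes 10 divisions to reduce to a base case of size 1. The algorithm makes 1 recursive call at each level.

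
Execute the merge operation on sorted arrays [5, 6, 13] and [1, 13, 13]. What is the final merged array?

Merging process:

Compare 5 vs 1: take 1 from right. Merged: [1]
Compare 5 vs 13: take 5 from left. Merged: [1, 5]
Compare 6 vs 13: take 6 from left. Merged: [1, 5, 6]
Compare 13 vs 13: take 13 from left. Merged: [1, 5, 6, 13]
Append remaining from right: [13, 13]. Merged: [1, 5, 6, 13, 13, 13]

Final merged array: [1, 5, 6, 13, 13, 13]
Total comparisons: 4

The merged array is [1, 5, 6, 13, 13, 13], requiring 4 comparisons. The merge step runs in O(n) time where n is the total number of elements.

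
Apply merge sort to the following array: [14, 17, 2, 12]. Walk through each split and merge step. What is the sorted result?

Merge sort trace:

Split: [14, 17, 2, 12] -> [14, 17] and [2, 12]
  Split: [14, 17] -> [14] and [17]
  Merge: [14] + [17] -> [14, 17]
  Split: [2, 12] -> [2] and [12]
  Merge: [2] + [12] -> [2, 12]
Merge: [14, 17] + [2, 12] -> [2, 12, 14, 17]

Final sorted array: [2, 12, 14, 17]

The merge sort proceeds by recursively splitting the array and merging sorted halves.
After all merges, the sorted array is [2, 12, 14, 17].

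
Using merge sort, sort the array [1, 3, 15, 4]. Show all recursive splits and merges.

Merge sort trace:

Split: [1, 3, 15, 4] -> [1, 3] and [15, 4]
  Split: [1, 3] -> [1] and [3]
  Merge: [1] + [3] -> [1, 3]
  Split: [15, 4] -> [15] and [4]
  Merge: [15] + [4] -> [4, 15]
Merge: [1, 3] + [4, 15] -> [1, 3, 4, 15]

Final sorted array: [1, 3, 4, 15]

The merge sort proceeds by recursively splitting the array and merging sorted halves.
After all merges, the sorted array is [1, 3, 4, 15].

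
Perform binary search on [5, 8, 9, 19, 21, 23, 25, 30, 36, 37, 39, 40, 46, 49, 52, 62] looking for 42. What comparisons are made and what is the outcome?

Binary search for 42 in [5, 8, 9, 19, 21, 23, 25, 30, 36, 37, 39, 40, 46, 49, 52, 62]:

lo=0, hi=15, mid=7, arr[mid]=30 -> 30 < 42, search right half
lo=8, hi=15, mid=11, arr[mid]=40 -> 40 < 42, search right half
lo=12, hi=15, mid=13, arr[mid]=49 -> 49 > 42, search left half
lo=12, hi=12, mid=12, arr[mid]=46 -> 46 > 42, search left half
lo=12 > hi=11, target 42 not found

Binary search determines that 42 is not in the array after 4 comparisons. The search space was exhausted without finding the target.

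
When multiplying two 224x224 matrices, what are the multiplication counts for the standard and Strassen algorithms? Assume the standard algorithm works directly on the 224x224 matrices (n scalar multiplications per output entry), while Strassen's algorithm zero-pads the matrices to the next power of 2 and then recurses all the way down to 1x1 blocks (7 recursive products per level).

Matrix multiplication for 224x224 matrices:

Strassen's algorithm requires power-of-2 dimensions. Pad 224x224 to 256x256 (next power of 2).

Standard algorithm: 224^3 = 11239424 multiplications
Strassen's algorithm: 7^(log2(256)) = 7^8 = 5764801 multiplications
Savings: 11239424 - 5764801 = 5474623 multiplications

Standard: 11239424 multiplications (224^3). Strassen: 5764801 multiplications (7^8, after padding to 256x256). Strassen reduces 8 recursive multiplications to 7 at each level.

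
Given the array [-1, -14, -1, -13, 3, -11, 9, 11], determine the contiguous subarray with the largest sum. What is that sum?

Using Kadane's algorithm on [-1, -14, -1, -13, 3, -11, 9, 11]:

Scanning through the array:
Position 1 (value -14): max_ending_here = -14, max_so_far = -1
Position 2 (value -1): max_ending_here = -1, max_so_far = -1
Position 3 (value -13): max_ending_here = -13, max_so_far = -1
Position 4 (value 3): max_ending_here = 3, max_so_far = 3
Position 5 (value -11): max_ending_here = -8, max_so_far = 3
Position 6 (value 9): max_ending_here = 9, max_so_far = 9
Position 7 (value 11): max_ending_here = 20, max_so_far = 20

Maximum subarray: [9, 11]
Maximum sum: 20

The maximum subarray is [9, 11] with sum 20. This subarray runs from index 6 to index 7.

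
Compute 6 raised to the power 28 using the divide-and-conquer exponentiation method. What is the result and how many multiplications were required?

Computing 6^28 by squaring (build up from 6^1; each line after the first costs one multiplication):

6^1 = 6
6^2 = (6^1)^2 = 6^2 = 36
6^3 = 6 * 6^2 = 6 * 36 = 216
6^6 = (6^3)^2 = 216^2 = 46656
6^7 = 6 * 6^6 = 6 * 46656 = 279936
6^14 = (6^7)^2 = 279936^2 = 78364164096
6^28 = (6^14)^2 = 78364164096^2 = 6140942214464815497216

Result: 6140942214464815497216
Multiplications needed: 6 (6 lines after 6^1)

6^28 = 6140942214464815497216. Using exponentiation by squaring, this requires 6 multiplications. The key idea: if the exponent is even, square the half-power; if odd, multiply by the base once.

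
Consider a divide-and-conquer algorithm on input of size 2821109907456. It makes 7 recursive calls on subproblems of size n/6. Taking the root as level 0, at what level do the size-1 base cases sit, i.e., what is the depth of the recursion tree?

For divide and conquer with division factor 6:

Problem sizes at each level:
Level 0: 2821109907456
Level 1: 470184984576
Level 2: 78364164096
Level 3: 13060694016
Level 4: 2176782336
Level 5: 362797056
Level 6: 60466176
Level 7: 10077696
Level 8: 1679616
Level 9: 279936
Level 10: 46656
Level 11: 7776
Level 12: 1296
Level 13: 216
Level 14: 36
Level 15: 6
Level 16: 1

The root is level 0 and the size-1 base case is level 16 (the tree spans levels 0 through 16, i.e. 17 levels counting the root), so the depth is the number of divisions: log_6(2821109907456) = 16

The recursion tree depth is log_6(2821109907456) = 16. At each level, the problem size is divided by 6, so it takes 16 divisions to reduce to a base case of size 1. The algorithm makes 7 recursive calls at each level.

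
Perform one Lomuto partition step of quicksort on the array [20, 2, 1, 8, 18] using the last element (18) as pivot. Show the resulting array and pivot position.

Lomuto partition with pivot = 18:

Initial array: [20, 2, 1, 8, 18]

arr[0]=20 > 18: no swap
arr[1]=2 <= 18: swap with position 0, array becomes [2, 20, 1, 8, 18]
arr[2]=1 <= 18: swap with position 1, array becomes [2, 1, 20, 8, 18]
arr[3]=8 <= 18: swap with position 2, array becomes [2, 1, 8, 20, 18]

Place pivot at position 3: [2, 1, 8, 18, 20]
Pivot position: 3

After partitioning with pivot 18, the array becomes [2, 1, 8, 18, 20]. The pivot is placed at index 3. All elements to the left of the pivot are <= 18, and all elements to the right are > 18.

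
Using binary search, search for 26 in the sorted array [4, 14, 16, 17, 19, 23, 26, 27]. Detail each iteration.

Binary search for 26 in [4, 14, 16, 17, 19, 23, 26, 27]:

lo=0, hi=7, mid=3, arr[mid]=17 -> 17 < 26, search right half
lo=4, hi=7, mid=5, arr[mid]=23 -> 23 < 26, search right half
lo=6, hi=7, mid=6, arr[mid]=26 -> Found target at index 6!

Binary search finds 26 at index 6 after 3 comparisons. The search repeatedly halves the search space by comparing with the middle element.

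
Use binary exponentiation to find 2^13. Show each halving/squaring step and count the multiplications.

Computing 2^13 by squaring (build up from 2^1; each line after the first costs one multiplication):

2^1 = 2
2^2 = (2^1)^2 = 2^2 = 4
2^3 = 2 * 2^2 = 2 * 4 = 8
2^6 = (2^3)^2 = 8^2 = 64
2^12 = (2^6)^2 = 64^2 = 4096
2^13 = 2 * 2^12 = 2 * 4096 = 8192

Result: 8192
Multiplications needed: 5 (5 lines after 2^1)

2^13 = 8192. Using exponentiation by squaring, this requires 5 multiplications. The key idea: if the exponent is even, square the half-power; if odd, multiply by the base once.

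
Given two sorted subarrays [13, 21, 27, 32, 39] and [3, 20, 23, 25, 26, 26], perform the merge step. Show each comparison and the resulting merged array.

Merging process:

Compare 13 vs 3: take 3 from right. Merged: [3]
Compare 13 vs 20: take 13 from left. Merged: [3, 13]
Compare 21 vs 20: take 20 from right. Merged: [3, 13, 20]
Compare 21 vs 23: take 21 from left. Merged: [3, 13, 20, 21]
Compare 27 vs 23: take 23 from right. Merged: [3, 13, 20, 21, 23]
Compare 27 vs 25: take 25 from right. Merged: [3, 13, 20, 21, 23, 25]
Compare 27 vs 26: take 26 from right. Merged: [3, 13, 20, 21, 23, 25, 26]
Compare 27 vs 26: take 26 from right. Merged: [3, 13, 20, 21, 23, 25, 26, 26]
Append remaining from left: [27, 32, 39]. Merged: [3, 13, 20, 21, 23, 25, 26, 26, 27, 32, 39]

Final merged array: [3, 13, 20, 21, 23, 25, 26, 26, 27, 32, 39]
Total comparisons: 8

The merged array is [3, 13, 20, 21, 23, 25, 26, 26, 27, 32, 39], requiring 8 comparisons. The merge step runs in O(n) time where n is the total number of elements.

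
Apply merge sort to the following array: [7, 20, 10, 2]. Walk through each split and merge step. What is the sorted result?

Merge sort trace:

Split: [7, 20, 10, 2] -> [7, 20] and [10, 2]
  Split: [7, 20] -> [7] and [20]
  Merge: [7] + [20] -> [7, 20]
  Split: [10, 2] -> [10] and [2]
  Merge: [10] + [2] -> [2, 10]
Merge: [7, 20] + [2, 10] -> [2, 7, 10, 20]

Final sorted array: [2, 7, 10, 20]

The merge sort proceeds by recursively splitting the array and merging sorted halves.
After all merges, the sorted array is [2, 7, 10, 20].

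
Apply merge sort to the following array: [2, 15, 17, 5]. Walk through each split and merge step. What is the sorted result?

Merge sort trace:

Split: [2, 15, 17, 5] -> [2, 15] and [17, 5]
  Split: [2, 15] -> [2] and [15]
  Merge: [2] + [15] -> [2, 15]
  Split: [17, 5] -> [17] and [5]
  Merge: [17] + [5] -> [5, 17]
Merge: [2, 15] + [5, 17] -> [2, 5, 15, 17]

Final sorted array: [2, 5, 15, 17]

The merge sort proceeds by recursively splitting the array and merging sorted halves.
After all merges, the sorted array is [2, 5, 15, 17].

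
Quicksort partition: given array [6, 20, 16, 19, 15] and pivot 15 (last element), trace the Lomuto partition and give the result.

Lomuto partition with pivot = 15:

Initial array: [6, 20, 16, 19, 15]

arr[0]=6 <= 15: swap with position 0, array becomes [6, 20, 16, 19, 15]
arr[1]=20 > 15: no swap
arr[2]=16 > 15: no swap
arr[3]=19 > 15: no swap

Place pivot at position 1: [6, 15, 16, 19, 20]
Pivot position: 1

After partitioning with pivot 15, the array becomes [6, 15, 16, 19, 20]. The pivot is placed at index 1. All elements to the left of the pivot are <= 15, and all elements to the right are > 15.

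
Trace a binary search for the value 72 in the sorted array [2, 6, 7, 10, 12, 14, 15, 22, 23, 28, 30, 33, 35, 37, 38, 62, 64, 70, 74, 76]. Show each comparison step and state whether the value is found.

Binary search for 72 in [2, 6, 7, 10, 12, 14, 15, 22, 23, 28, 30, 33, 35, 37, 38, 62, 64, 70, 74, 76]:

lo=0, hi=19, mid=9, arr[mid]=28 -> 28 < 72, search right half
lo=10, hi=19, mid=14, arr[mid]=38 -> 38 < 72, search right half
lo=15, hi=19, mid=17, arr[mid]=70 -> 70 < 72, search right half
lo=18, hi=19, mid=18, arr[mid]=74 -> 74 > 72, search left half
lo=18 > hi=17, target 72 not found

Binary search determines that 72 is not in the array after 4 comparisons. The search space was exhausted without finding the target.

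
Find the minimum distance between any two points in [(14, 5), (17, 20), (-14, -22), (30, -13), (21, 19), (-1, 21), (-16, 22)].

Computing all pairwise distances among 7 points:

d((14, 5), (17, 20)) = 15.2971
d((14, 5), (-14, -22)) = 38.8973
d((14, 5), (30, -13)) = 24.0832
d((14, 5), (21, 19)) = 15.6525
d((14, 5), (-1, 21)) = 21.9317
d((14, 5), (-16, 22)) = 34.4819
d((17, 20), (-14, -22)) = 52.2015
d((17, 20), (30, -13)) = 35.4683
d((17, 20), (21, 19)) = 4.1231 <-- minimum
d((17, 20), (-1, 21)) = 18.0278
d((17, 20), (-16, 22)) = 33.0606
d((-14, -22), (30, -13)) = 44.911
d((-14, -22), (21, 19)) = 53.9073
d((-14, -22), (-1, 21)) = 44.9222
d((-14, -22), (-16, 22)) = 44.0454
d((30, -13), (21, 19)) = 33.2415
d((30, -13), (-1, 21)) = 46.0109
d((30, -13), (-16, 22)) = 57.8014
d((21, 19), (-1, 21)) = 22.0907
d((21, 19), (-16, 22)) = 37.1214
d((-1, 21), (-16, 22)) = 15.0333

Closest pair: (17, 20) and (21, 19) with distance 4.1231

The closest pair is (17, 20) and (21, 19) with Euclidean distance 4.1231. For 7 points, brute-force pairwise comparison is shown above. For large n, the divide-and-conquer algorithm (sort by x, recurse on halves, check the dividing strip) achieves O(n log n).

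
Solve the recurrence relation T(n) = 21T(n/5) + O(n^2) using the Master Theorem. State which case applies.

Master Theorem for T(n) = 21T(n/5) + O(n^2):

a = 21, b = 5, c = 2
log_b(a) = log_5(21) = 1.8917

Case 3: c = 2 > log_5(21) = 1.8917
T(n) = O(n^2) = O(n^2)

For T(n) = 21T(n/5) + O(n^2): log_5(21) = 1.8917. This is Case 3 of the Master Theorem (c > log_b(a), work dominated by root), giving O(n^2).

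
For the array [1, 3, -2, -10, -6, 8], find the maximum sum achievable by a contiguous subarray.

Using Kadane's algorithm on [1, 3, -2, -10, -6, 8]:

Scanning through the array:
Position 1 (value 3): max_ending_here = 4, max_so_far = 4
Position 2 (value -2): max_ending_here = 2, max_so_far = 4
Position 3 (value -10): max_ending_here = -8, max_so_far = 4
Position 4 (value -6): max_ending_here = -6, max_so_far = 4
Position 5 (value 8): max_ending_here = 8, max_so_far = 8

Maximum subarray: [8]
Maximum sum: 8

The maximum subarray is [8] with sum 8. This subarray runs from index 5 to index 5.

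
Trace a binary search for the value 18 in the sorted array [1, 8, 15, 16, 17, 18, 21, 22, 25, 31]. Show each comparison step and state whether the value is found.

Binary search for 18 in [1, 8, 15, 16, 17, 18, 21, 22, 25, 31]:

lo=0, hi=9, mid=4, arr[mid]=17 -> 17 < 18, search right half
lo=5, hi=9, mid=7, arr[mid]=22 -> 22 > 18, search left half
lo=5, hi=6, mid=5, arr[mid]=18 -> Found target at index 5!

Binary search finds 18 at index 5 after 3 comparisons. The search repeatedly halves the search space by comparing with the middle element.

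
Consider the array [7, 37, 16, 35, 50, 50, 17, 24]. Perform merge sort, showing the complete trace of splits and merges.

Merge sort trace:

Split: [7, 37, 16, 35, 50, 50, 17, 24] -> [7, 37, 16, 35] and [50, 50, 17, 24]
  Split: [7, 37, 16, 35] -> [7, 37] and [16, 35]
    Split: [7, 37] -> [7] and [37]
    Merge: [7] + [37] -> [7, 37]
    Split: [16, 35] -> [16] and [35]
    Merge: [16] + [35] -> [16, 35]
  Merge: [7, 37] + [16, 35] -> [7, 16, 35, 37]
  Split: [50, 50, 17, 24] -> [50, 50] and [17, 24]
    Split: [50, 50] -> [50] and [50]
    Merge: [50] + [50] -> [50, 50]
    Split: [17, 24] -> [17] and [24]
    Merge: [17] + [24] -> [17, 24]
  Merge: [50, 50] + [17, 24] -> [17, 24, 50, 50]
Merge: [7, 16, 35, 37] + [17, 24, 50, 50] -> [7, 16, 17, 24, 35, 37, 50, 50]

Final sorted array: [7, 16, 17, 24, 35, 37, 50, 50]

The merge sort proceeds by recursively splitting the array and merging sorted halves.
After all merges, the sorted array is [7, 16, 17, 24, 35, 37, 50, 50].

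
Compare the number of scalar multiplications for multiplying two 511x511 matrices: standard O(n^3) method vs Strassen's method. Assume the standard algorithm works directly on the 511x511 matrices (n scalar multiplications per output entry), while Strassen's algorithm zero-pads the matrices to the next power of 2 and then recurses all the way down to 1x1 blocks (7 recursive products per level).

Matrix multiplication for 511x511 matrices:

Strassen's algorithm requires power-of-2 dimensions. Pad 511x511 to 512x512 (next power of 2).

Standard algorithm: 511^3 = 133432831 multiplications
Strassen's algorithm: 7^(log2(512)) = 7^9 = 40353607 multiplications
Savings: 133432831 - 40353607 = 93079224 multiplications

Standard: 133432831 multiplications (511^3). Strassen: 40353607 multiplications (7^9, after padding to 512x512). Strassen reduces 8 recursive multiplications to 7 at each level.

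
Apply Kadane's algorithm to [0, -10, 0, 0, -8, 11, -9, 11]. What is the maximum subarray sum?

Using Kadane's algorithm on [0, -10, 0, 0, -8, 11, -9, 11]:

Scanning through the array:
Position 1 (value -10): max_ending_here = -10, max_so_far = 0
Position 2 (value 0): max_ending_here = 0, max_so_far = 0
Position 3 (value 0): max_ending_here = 0, max_so_far = 0
Position 4 (value -8): max_ending_here = -8, max_so_far = 0
Position 5 (value 11): max_ending_here = 11, max_so_far = 11
Position 6 (value -9): max_ending_here = 2, max_so_far = 11
Position 7 (value 11): max_ending_here = 13, max_so_far = 13

Maximum subarray: [11, -9, 11]
Maximum sum: 13

The maximum subarray is [11, -9, 11] with sum 13. This subarray runs from index 5 to index 7.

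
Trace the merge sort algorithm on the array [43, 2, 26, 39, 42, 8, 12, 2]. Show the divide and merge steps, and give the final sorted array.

Merge sort trace:

Split: [43, 2, 26, 39, 42, 8, 12, 2] -> [43, 2, 26, 39] and [42, 8, 12, 2]
  Split: [43, 2, 26, 39] -> [43, 2] and [26, 39]
    Split: [43, 2] -> [43] and [2]
    Merge: [43] + [2] -> [2, 43]
    Split: [26, 39] -> [26] and [39]
    Merge: [26] + [39] -> [26, 39]
  Merge: [2, 43] + [26, 39] -> [2, 26, 39, 43]
  Split: [42, 8, 12, 2] -> [42, 8] and [12, 2]
    Split: [42, 8] -> [42] and [8]
    Merge: [42] + [8] -> [8, 42]
    Split: [12, 2] -> [12] and [2]
    Merge: [12] + [2] -> [2, 12]
  Merge: [8, 42] + [2, 12] -> [2, 8, 12, 42]
Merge: [2, 26, 39, 43] + [2, 8, 12, 42] -> [2, 2, 8, 12, 26, 39, 42, 43]

Final sorted array: [2, 2, 8, 12, 26, 39, 42, 43]

The merge sort proceeds by recursively splitting the array and merging sorted halves.
After all merges, the sorted array is [2, 2, 8, 12, 26, 39, 42, 43].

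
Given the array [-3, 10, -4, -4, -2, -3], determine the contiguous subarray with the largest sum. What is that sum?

Using Kadane's algorithm on [-3, 10, -4, -4, -2, -3]:

Scanning through the array:
Position 1 (value 10): max_ending_here = 10, max_so_far = 10
Position 2 (value -4): max_ending_here = 6, max_so_far = 10
Position 3 (value -4): max_ending_here = 2, max_so_far = 10
Position 4 (value -2): max_ending_here = 0, max_so_far = 10
Position 5 (value -3): max_ending_here = -3, max_so_far = 10

Maximum subarray: [10]
Maximum sum: 10

The maximum subarray is [10] with sum 10. This subarray runs from index 1 to index 1.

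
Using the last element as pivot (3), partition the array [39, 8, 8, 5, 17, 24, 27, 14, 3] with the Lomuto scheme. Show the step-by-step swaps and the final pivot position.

Lomuto partition with pivot = 3:

Initial array: [39, 8, 8, 5, 17, 24, 27, 14, 3]

arr[0]=39 > 3: no swap
arr[1]=8 > 3: no swap
arr[2]=8 > 3: no swap
arr[3]=5 > 3: no swap
arr[4]=17 > 3: no swap
arr[5]=24 > 3: no swap
arr[6]=27 > 3: no swap
arr[7]=14 > 3: no swap

Place pivot at position 0: [3, 8, 8, 5, 17, 24, 27, 14, 39]
Pivot position: 0

After partitioning with pivot 3, the array becomes [3, 8, 8, 5, 17, 24, 27, 14, 39]. The pivot is placed at index 0. All elements to the left of the pivot are <= 3, and all elements to the right are > 3.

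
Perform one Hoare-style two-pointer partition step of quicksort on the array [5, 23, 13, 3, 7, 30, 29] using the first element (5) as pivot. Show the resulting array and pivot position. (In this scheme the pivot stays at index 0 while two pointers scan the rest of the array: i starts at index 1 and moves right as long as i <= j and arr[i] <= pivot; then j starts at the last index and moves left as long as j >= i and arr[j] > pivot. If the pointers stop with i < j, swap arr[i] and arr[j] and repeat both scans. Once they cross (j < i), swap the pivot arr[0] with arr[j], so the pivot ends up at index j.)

Hoare-style two-pointer partition with pivot = 5:

Initial array: [5, 23, 13, 3, 7, 30, 29]

Pointers start at i = 1, j = 6.
i stops at index 1 (arr[1]=23 > 5), j stops at index 3 (arr[3]=3 <= 5): swap arr[1] and arr[3], array becomes [5, 3, 13, 23, 7, 30, 29]
i ends at 2, j ends at 1: the pointers have crossed (j < i), so scanning stops.

Swap pivot arr[0] with arr[1] to place pivot at position 1: [3, 5, 13, 23, 7, 30, 29]
Pivot position: 1

After partitioning with pivot 5, the array becomes [3, 5, 13, 23, 7, 30, 29]. The pivot is placed at index 1. All elements to the left of the pivot are <= 5, and all elements to the right are > 5.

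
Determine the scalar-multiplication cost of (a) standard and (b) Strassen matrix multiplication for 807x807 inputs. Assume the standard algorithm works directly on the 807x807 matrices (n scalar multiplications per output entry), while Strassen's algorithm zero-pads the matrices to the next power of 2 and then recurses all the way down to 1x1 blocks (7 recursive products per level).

Matrix multiplication for 807x807 matrices:

Strassen's algorithm requires power-of-2 dimensions. Pad 807x807 to 1024x1024 (next power of 2).

Standard algorithm: 807^3 = 525557943 multiplications
Strassen's algorithm: 7^(log2(1024)) = 7^10 = 282475249 multiplications
Savings: 525557943 - 282475249 = 243082694 multiplications

Standard: 525557943 multiplications (807^3). Strassen: 282475249 multiplications (7^10, after padding to 1024x1024). Strassen reduces 8 recursive multiplications to 7 at each level.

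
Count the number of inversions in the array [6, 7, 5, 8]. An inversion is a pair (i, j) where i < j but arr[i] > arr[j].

Finding inversions in [6, 7, 5, 8]:

(0, 2): arr[0]=6 > arr[2]=5
(1, 2): arr[1]=7 > arr[2]=5

Total inversions: 2

The array has 2 inversion(s): (0,2), (1,2). Each pair (i,j) satisfies i < j and arr[i] > arr[j].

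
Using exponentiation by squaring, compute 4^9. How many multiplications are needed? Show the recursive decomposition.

Computing 4^9 by squaring (build up from 4^1; each line after the first costs one multiplication):

4^1 = 4
4^2 = (4^1)^2 = 4^2 = 16
4^4 = (4^2)^2 = 16^2 = 256
4^8 = (4^4)^2 = 256^2 = 65536
4^9 = 4 * 4^8 = 4 * 65536 = 262144

Result: 262144
Multiplications needed: 4 (4 lines after 4^1)

4^9 = 262144. Using exponentiation by squaring, this requires 4 multiplications. The key idea: if the exponent is even, square the half-power; if odd, multiply by the base once.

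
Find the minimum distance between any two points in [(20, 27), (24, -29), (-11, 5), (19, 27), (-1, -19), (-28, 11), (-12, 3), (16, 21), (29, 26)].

Computing all pairwise distances among 9 points:

d((20, 27), (24, -29)) = 56.1427
d((20, 27), (-11, 5)) = 38.0132
d((20, 27), (19, 27)) = 1.0 <-- minimum
d((20, 27), (-1, -19)) = 50.5668
d((20, 27), (-28, 11)) = 50.5964
d((20, 27), (-12, 3)) = 40.0
d((20, 27), (16, 21)) = 7.2111
d((20, 27), (29, 26)) = 9.0554
d((24, -29), (-11, 5)) = 48.7955
d((24, -29), (19, 27)) = 56.2228
d((24, -29), (-1, -19)) = 26.9258
d((24, -29), (-28, 11)) = 65.6049
d((24, -29), (-12, 3)) = 48.1664
d((24, -29), (16, 21)) = 50.636
d((24, -29), (29, 26)) = 55.2268
d((-11, 5), (19, 27)) = 37.2022
d((-11, 5), (-1, -19)) = 26.0
d((-11, 5), (-28, 11)) = 18.0278
d((-11, 5), (-12, 3)) = 2.2361
d((-11, 5), (16, 21)) = 31.3847
d((-11, 5), (29, 26)) = 45.1774
d((19, 27), (-1, -19)) = 50.1597
d((19, 27), (-28, 11)) = 49.6488
d((19, 27), (-12, 3)) = 39.2046
d((19, 27), (16, 21)) = 6.7082
d((19, 27), (29, 26)) = 10.0499
d((-1, -19), (-28, 11)) = 40.3609
d((-1, -19), (-12, 3)) = 24.5967
d((-1, -19), (16, 21)) = 43.4626
d((-1, -19), (29, 26)) = 54.0833
d((-28, 11), (-12, 3)) = 17.8885
d((-28, 11), (16, 21)) = 45.1221
d((-28, 11), (29, 26)) = 58.9406
d((-12, 3), (16, 21)) = 33.2866
d((-12, 3), (29, 26)) = 47.0106
d((16, 21), (29, 26)) = 13.9284

Closest pair: (20, 27) and (19, 27) with distance 1.0

The closest pair is (20, 27) and (19, 27) with Euclidean distance 1.0. For 9 points, brute-force pairwise comparison is shown above. For large n, the divide-and-conquer algorithm (sort by x, recurse on halves, check the dividing strip) achieves O(n log n).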